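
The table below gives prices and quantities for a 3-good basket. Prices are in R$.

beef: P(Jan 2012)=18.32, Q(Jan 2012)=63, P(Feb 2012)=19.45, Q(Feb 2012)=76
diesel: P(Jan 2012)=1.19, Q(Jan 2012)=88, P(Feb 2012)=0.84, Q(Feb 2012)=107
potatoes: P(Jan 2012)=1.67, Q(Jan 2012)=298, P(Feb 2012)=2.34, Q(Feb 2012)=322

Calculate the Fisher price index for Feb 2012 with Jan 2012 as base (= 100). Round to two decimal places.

113.25

Laspeyres component (base-period weights):
ΣP(Feb 2012)Q(Jan 2012) = 19.45×63 + 0.84×88 + 2.34×298 = 1225.35 + 73.92 + 697.32 = 1996.59
ΣP(Jan 2012)Q(Jan 2012) = 18.32×63 + 1.19×88 + 1.67×298 = 1154.16 + 104.72 + 497.66 = 1756.54
L = 1996.59 / 1756.54 × 100 = 113.6661
Paasche component (current-period weights):
ΣP(Feb 2012)Q(Feb 2012) = 19.45×76 + 0.84×107 + 2.34×322 = 1478.2 + 89.88 + 753.48 = 2321.56
ΣP(Jan 2012)Q(Feb 2012) = 18.32×76 + 1.19×107 + 1.67×322 = 1392.32 + 127.33 + 537.74 = 2057.39
P = 2321.56 / 2057.39 × 100 = 112.8401
Fisher = √(L × P) = √(113.6661 × 112.8401) = 113.2523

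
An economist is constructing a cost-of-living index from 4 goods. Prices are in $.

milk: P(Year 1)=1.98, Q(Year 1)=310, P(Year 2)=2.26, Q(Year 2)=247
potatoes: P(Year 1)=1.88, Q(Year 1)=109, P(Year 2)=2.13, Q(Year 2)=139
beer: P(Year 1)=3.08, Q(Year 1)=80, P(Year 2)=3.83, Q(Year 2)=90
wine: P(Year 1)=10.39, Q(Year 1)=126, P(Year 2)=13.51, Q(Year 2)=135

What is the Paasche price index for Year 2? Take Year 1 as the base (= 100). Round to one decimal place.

Paasche price index uses current-period quantities as weights.
ΣP(Year 2)·Q(Year 2) = 2.26×247 + 2.13×139 + 3.83×90 + 13.51×135 = 558.22 + 296.07 + 344.7 + 1823.85 = 3022.84
ΣP(Year 1)·Q(Year 2) = 1.98×247 + 1.88×139 + 3.08×90 + 10.39×135 = 489.06 + 261.32 + 277.2 + 1402.65 = 2430.23
Index = 3022.84 / 2430.23 × 100 = 124.3849

124.4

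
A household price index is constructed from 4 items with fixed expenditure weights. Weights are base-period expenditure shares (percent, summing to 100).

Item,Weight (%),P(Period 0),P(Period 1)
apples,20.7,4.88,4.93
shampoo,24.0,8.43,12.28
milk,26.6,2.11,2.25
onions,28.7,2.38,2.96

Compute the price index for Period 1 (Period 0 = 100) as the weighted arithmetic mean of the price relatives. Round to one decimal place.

apples: 20.7 × (4.93/4.88) = 20.7 × 1.010246 = 20.9121
shampoo: 24.0 × (12.28/8.43) = 24.0 × 1.456702 = 34.9609
milk: 26.6 × (2.25/2.11) = 26.6 × 1.066351 = 28.3649
onions: 28.7 × (2.96/2.38) = 28.7 × 1.243697 = 35.6941
Index = Σ wᵢ·(p₁ᵢ/p₀ᵢ) = 20.9121 + 34.9609 + 28.3649 + 35.6941 = 119.9320

119.9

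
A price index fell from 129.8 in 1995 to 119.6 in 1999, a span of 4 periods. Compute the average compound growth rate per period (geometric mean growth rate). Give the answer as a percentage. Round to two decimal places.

-2.03%

Growth factor = (119.6/129.8)^(1/4) = (0.921418)^(1/4) = 0.979747
Growth rate = 0.979747 − 1 = -0.020253 = -2.0253%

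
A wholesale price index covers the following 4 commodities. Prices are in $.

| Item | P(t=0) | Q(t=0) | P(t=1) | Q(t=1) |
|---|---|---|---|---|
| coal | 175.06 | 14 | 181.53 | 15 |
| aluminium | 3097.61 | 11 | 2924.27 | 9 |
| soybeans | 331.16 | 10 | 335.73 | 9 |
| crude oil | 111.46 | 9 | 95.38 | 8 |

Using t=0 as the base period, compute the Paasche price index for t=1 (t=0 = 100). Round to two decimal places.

Paasche price index uses current-period quantities as weights.
ΣP(t=1)·Q(t=1) = 181.53×15 + 2924.27×9 + 335.73×9 + 95.38×8 = 2722.95 + 26318.43 + 3021.57 + 763.04 = 32825.99
ΣP(t=0)·Q(t=1) = 175.06×15 + 3097.61×9 + 331.16×9 + 111.46×8 = 2625.9 + 27878.49 + 2980.44 + 891.68 = 34376.51
Index = 32825.99 / 34376.51 × 100 = 95.4896

95.49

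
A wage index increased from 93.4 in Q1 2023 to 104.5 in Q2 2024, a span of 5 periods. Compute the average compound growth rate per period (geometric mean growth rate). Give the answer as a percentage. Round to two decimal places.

Growth factor = (104.5/93.4)^(1/5) = (1.118844)^(1/5) = 1.022713
Growth rate = 1.022713 − 1 = 0.022713 = 2.2713%

2.27%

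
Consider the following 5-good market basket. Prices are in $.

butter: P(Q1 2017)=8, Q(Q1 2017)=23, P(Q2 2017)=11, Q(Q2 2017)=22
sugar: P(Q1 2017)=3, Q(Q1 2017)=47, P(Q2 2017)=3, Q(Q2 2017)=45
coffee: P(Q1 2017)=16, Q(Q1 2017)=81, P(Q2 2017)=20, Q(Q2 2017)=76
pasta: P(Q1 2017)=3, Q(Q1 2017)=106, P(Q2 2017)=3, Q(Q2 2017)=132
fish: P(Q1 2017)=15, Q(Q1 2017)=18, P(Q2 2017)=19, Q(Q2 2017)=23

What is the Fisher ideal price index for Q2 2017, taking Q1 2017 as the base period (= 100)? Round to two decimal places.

120.71

Laspeyres component (base-period weights):
ΣP(Q2 2017)Q(Q1 2017) = 11×23 + 3×47 + 20×81 + 3×106 + 19×18 = 253 + 141 + 1620 + 318 + 342 = 2674
ΣP(Q1 2017)Q(Q1 2017) = 8×23 + 3×47 + 16×81 + 3×106 + 15×18 = 184 + 141 + 1296 + 318 + 270 = 2209
L = 2674 / 2209 × 100 = 121.0502
Paasche component (current-period weights):
ΣP(Q2 2017)Q(Q2 2017) = 11×22 + 3×45 + 20×76 + 3×132 + 19×23 = 242 + 135 + 1520 + 396 + 437 = 2730
ΣP(Q1 2017)Q(Q2 2017) = 8×22 + 3×45 + 16×76 + 3×132 + 15×23 = 176 + 135 + 1216 + 396 + 345 = 2268
P = 2730 / 2268 × 100 = 120.3704
Fisher = √(L × P) = √(121.0502 × 120.3704) = 120.7098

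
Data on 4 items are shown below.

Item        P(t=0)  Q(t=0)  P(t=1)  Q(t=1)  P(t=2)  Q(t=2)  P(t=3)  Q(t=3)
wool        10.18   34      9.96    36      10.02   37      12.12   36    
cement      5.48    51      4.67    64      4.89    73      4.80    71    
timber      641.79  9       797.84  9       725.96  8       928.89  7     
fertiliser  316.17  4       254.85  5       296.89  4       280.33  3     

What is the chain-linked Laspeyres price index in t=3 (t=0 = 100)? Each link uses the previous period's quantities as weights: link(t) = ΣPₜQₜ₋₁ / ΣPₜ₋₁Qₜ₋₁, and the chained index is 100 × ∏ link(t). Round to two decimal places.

132.23

Link t=0→t=1:
ΣP(t=1)Q(t=0) = 9.96×34 + 4.67×51 + 797.84×9 + 254.85×4 = 338.64 + 238.17 + 7180.56 + 1019.4 = 8776.77
ΣP(t=0)Q(t=0) = 10.18×34 + 5.48×51 + 641.79×9 + 316.17×4 = 346.12 + 279.48 + 5776.11 + 1264.68 = 7666.39
link = 8776.77/7666.39 = 1.144837
Link t=1→t=2:
ΣP(t=2)Q(t=1) = 10.02×36 + 4.89×64 + 725.96×9 + 296.89×5 = 360.72 + 312.96 + 6533.64 + 1484.45 = 8691.77
ΣP(t=1)Q(t=1) = 9.96×36 + 4.67×64 + 797.84×9 + 254.85×5 = 358.56 + 298.88 + 7180.56 + 1274.25 = 9112.25
link = 8691.77/9112.25 = 0.953856
Link t=2→t=3:
ΣP(t=3)Q(t=2) = 12.12×37 + 4.80×73 + 928.89×8 + 280.33×4 = 448.44 + 350.4 + 7431.12 + 1121.32 = 9351.28
ΣP(t=2)Q(t=2) = 10.02×37 + 4.89×73 + 725.96×8 + 296.89×4 = 370.74 + 356.97 + 5807.68 + 1187.56 = 7722.95
link = 9351.28/7722.95 = 1.210843
Chained index = 100 × 1.144837 × 0.953856 × 1.210843 = 132.2252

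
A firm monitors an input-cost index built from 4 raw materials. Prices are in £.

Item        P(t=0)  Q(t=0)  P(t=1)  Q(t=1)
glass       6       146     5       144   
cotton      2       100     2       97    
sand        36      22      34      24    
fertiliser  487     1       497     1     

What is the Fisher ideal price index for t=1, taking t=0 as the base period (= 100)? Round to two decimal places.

Laspeyres component (base-period weights):
ΣP(t=1)Q(t=0) = 5×146 + 2×100 + 34×22 + 497×1 = 730 + 200 + 748 + 497 = 2175
ΣP(t=0)Q(t=0) = 6×146 + 2×100 + 36×22 + 487×1 = 876 + 200 + 792 + 487 = 2355
L = 2175 / 2355 × 100 = 92.3567
Paasche component (current-period weights):
ΣP(t=1)Q(t=1) = 5×144 + 2×97 + 34×24 + 497×1 = 720 + 194 + 816 + 497 = 2227
ΣP(t=0)Q(t=1) = 6×144 + 2×97 + 36×24 + 487×1 = 864 + 194 + 864 + 487 = 2409
P = 2227 / 2409 × 100 = 92.4450
Fisher = √(L × P) = √(92.3567 × 92.4450) = 92.4008

92.40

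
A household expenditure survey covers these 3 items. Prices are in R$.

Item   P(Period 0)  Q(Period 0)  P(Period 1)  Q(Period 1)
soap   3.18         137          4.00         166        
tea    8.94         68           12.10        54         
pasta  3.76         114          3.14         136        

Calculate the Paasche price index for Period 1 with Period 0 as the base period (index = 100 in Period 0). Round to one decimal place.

Paasche price index uses current-period quantities as weights.
ΣP(Period 1)·Q(Period 1) = 4.00×166 + 12.10×54 + 3.14×136 = 664 + 653.4 + 427.04 = 1744.44
ΣP(Period 0)·Q(Period 1) = 3.18×166 + 8.94×54 + 3.76×136 = 527.88 + 482.76 + 511.36 = 1522
Index = 1744.44 / 1522 × 100 = 114.6150

114.6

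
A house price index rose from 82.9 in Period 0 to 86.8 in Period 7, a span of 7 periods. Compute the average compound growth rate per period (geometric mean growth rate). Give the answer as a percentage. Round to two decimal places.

0.66%

Growth factor = (86.8/82.9)^(1/7) = (1.047045)^(1/7) = 1.006589
Growth rate = 1.006589 − 1 = 0.006589 = 0.6589%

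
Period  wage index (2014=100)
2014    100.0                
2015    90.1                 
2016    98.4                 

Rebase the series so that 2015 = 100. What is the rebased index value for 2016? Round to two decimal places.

Rebased(2016) = 98.4 / 90.1 × 100 = 109.2120

109.21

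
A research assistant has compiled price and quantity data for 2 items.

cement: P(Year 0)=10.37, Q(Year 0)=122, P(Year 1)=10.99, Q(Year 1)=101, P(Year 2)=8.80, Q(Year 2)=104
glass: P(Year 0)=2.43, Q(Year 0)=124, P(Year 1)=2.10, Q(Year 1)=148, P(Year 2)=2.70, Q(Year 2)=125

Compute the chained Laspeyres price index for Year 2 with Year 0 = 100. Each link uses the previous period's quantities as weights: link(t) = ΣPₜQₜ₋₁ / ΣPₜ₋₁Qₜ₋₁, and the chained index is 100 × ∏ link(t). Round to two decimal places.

Link Year 0→Year 1:
ΣP(Year 1)Q(Year 0) = 10.99×122 + 2.10×124 = 1340.78 + 260.4 = 1601.18
ΣP(Year 0)Q(Year 0) = 10.37×122 + 2.43×124 = 1265.14 + 301.32 = 1566.46
link = 1601.18/1566.46 = 1.022165
Link Year 1→Year 2:
ΣP(Year 2)Q(Year 1) = 8.80×101 + 2.70×148 = 888.8 + 399.6 = 1288.4
ΣP(Year 1)Q(Year 1) = 10.99×101 + 2.10×148 = 1109.99 + 310.8 = 1420.79
link = 1288.4/1420.79 = 0.906819
Chained index = 100 × 1.022165 × 0.906819 = 92.6919

92.69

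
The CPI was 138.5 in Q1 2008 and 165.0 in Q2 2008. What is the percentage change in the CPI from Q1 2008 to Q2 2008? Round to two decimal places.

19.13%

Change = (165.0 − 138.5) / 138.5 × 100
       = 26.5 / 138.5 × 100 = 19.1336%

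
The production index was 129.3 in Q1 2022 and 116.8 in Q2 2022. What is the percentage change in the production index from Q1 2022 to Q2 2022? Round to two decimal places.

Change = (116.8 − 129.3) / 129.3 × 100
       = -12.5 / 129.3 × 100 = -9.6674%

-9.67%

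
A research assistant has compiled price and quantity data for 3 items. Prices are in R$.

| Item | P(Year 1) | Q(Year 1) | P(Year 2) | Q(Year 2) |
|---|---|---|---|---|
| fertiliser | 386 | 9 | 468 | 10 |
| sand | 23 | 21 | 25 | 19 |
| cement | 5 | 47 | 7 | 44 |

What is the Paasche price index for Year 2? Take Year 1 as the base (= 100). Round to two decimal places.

Paasche price index uses current-period quantities as weights.
ΣP(Year 2)·Q(Year 2) = 468×10 + 25×19 + 7×44 = 4680 + 475 + 308 = 5463
ΣP(Year 1)·Q(Year 2) = 386×10 + 23×19 + 5×44 = 3860 + 437 + 220 = 4517
Index = 5463 / 4517 × 100 = 120.9431

120.94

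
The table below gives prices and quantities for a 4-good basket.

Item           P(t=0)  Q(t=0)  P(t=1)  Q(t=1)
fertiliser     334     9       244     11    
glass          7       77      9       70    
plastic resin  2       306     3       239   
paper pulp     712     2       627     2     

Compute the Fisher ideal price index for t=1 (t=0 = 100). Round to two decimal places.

88.89

Laspeyres component (base-period weights):
ΣP(t=1)Q(t=0) = 244×9 + 9×77 + 3×306 + 627×2 = 2196 + 693 + 918 + 1254 = 5061
ΣP(t=0)Q(t=0) = 334×9 + 7×77 + 2×306 + 712×2 = 3006 + 539 + 612 + 1424 = 5581
L = 5061 / 5581 × 100 = 90.6827
Paasche component (current-period weights):
ΣP(t=1)Q(t=1) = 244×11 + 9×70 + 3×239 + 627×2 = 2684 + 630 + 717 + 1254 = 5285
ΣP(t=0)Q(t=1) = 334×11 + 7×70 + 2×239 + 712×2 = 3674 + 490 + 478 + 1424 = 6066
P = 5285 / 6066 × 100 = 87.1250
Fisher = √(L × P) = √(90.6827 × 87.1250) = 88.8860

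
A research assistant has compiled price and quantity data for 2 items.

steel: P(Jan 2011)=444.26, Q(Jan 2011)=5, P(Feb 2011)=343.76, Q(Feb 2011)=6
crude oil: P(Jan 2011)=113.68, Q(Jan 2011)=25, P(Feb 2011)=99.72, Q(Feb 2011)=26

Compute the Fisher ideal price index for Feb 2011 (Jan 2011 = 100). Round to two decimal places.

83.00

Laspeyres component (base-period weights):
ΣP(Feb 2011)Q(Jan 2011) = 343.76×5 + 99.72×25 = 1718.8 + 2493 = 4211.8
ΣP(Jan 2011)Q(Jan 2011) = 444.26×5 + 113.68×25 = 2221.3 + 2842 = 5063.3
L = 4211.8 / 5063.3 × 100 = 83.1829
Paasche component (current-period weights):
ΣP(Feb 2011)Q(Feb 2011) = 343.76×6 + 99.72×26 = 2062.56 + 2592.72 = 4655.28
ΣP(Jan 2011)Q(Feb 2011) = 444.26×6 + 113.68×26 = 2665.56 + 2955.68 = 5621.24
P = 4655.28 / 5621.24 × 100 = 82.8159
Fisher = √(L × P) = √(83.1829 × 82.8159) = 82.9992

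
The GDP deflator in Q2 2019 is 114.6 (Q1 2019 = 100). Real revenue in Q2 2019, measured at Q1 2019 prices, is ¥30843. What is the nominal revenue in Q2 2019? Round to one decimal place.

35346.1

Nominal = Real × (Index/100) = 30843 × (114.6/100)
        = 30843 × 1.146 = 35346.0780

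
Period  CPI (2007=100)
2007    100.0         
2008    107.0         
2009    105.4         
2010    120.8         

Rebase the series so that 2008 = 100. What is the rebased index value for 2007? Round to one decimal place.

93.5

Rebased(2007) = 100.0 / 107.0 × 100 = 93.4579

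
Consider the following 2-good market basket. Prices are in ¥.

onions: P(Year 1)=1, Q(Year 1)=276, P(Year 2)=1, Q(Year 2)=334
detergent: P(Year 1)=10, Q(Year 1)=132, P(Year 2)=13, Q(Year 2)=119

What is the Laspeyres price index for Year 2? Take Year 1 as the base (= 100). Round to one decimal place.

Laspeyres price index uses base-period quantities as weights.
ΣP(Year 2)·Q(Year 1) = 1×276 + 13×132 = 276 + 1716 = 1992
ΣP(Year 1)·Q(Year 1) = 1×276 + 10×132 = 276 + 1320 = 1596
Index = 1992 / 1596 × 100 = 124.8120

124.8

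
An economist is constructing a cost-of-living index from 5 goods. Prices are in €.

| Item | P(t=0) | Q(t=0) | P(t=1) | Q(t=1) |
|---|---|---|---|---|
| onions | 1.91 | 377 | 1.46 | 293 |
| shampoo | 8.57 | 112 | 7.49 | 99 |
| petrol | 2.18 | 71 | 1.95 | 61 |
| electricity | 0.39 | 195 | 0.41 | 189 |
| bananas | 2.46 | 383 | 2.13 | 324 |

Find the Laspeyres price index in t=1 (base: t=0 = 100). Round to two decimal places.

84.95

Laspeyres price index uses base-period quantities as weights.
ΣP(t=1)·Q(t=0) = 1.46×377 + 7.49×112 + 1.95×71 + 0.41×195 + 2.13×383 = 550.42 + 838.88 + 138.45 + 79.95 + 815.79 = 2423.49
ΣP(t=0)·Q(t=0) = 1.91×377 + 8.57×112 + 2.18×71 + 0.39×195 + 2.46×383 = 720.07 + 959.84 + 154.78 + 76.05 + 942.18 = 2852.92
Index = 2423.49 / 2852.92 × 100 = 84.9477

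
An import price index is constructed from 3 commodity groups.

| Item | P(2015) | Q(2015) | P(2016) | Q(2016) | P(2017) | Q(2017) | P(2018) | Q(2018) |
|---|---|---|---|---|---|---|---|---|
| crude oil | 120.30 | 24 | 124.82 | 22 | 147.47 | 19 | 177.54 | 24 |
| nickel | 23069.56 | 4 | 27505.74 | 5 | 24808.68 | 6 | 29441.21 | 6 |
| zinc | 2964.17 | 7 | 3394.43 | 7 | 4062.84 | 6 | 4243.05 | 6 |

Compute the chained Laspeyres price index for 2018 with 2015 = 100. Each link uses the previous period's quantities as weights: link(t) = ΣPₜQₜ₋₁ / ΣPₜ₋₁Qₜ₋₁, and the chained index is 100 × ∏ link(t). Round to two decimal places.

130.76

Link 2015→2016:
ΣP(2016)Q(2015) = 124.82×24 + 27505.74×4 + 3394.43×7 = 2995.68 + 110022.96 + 23761.01 = 136779.65
ΣP(2015)Q(2015) = 120.30×24 + 23069.56×4 + 2964.17×7 = 2887.2 + 92278.24 + 20749.19 = 115914.63
link = 136779.65/115914.63 = 1.180003
Link 2016→2017:
ΣP(2017)Q(2016) = 147.47×22 + 24808.68×5 + 4062.84×7 = 3244.34 + 124043.4 + 28439.88 = 155727.62
ΣP(2016)Q(2016) = 124.82×22 + 27505.74×5 + 3394.43×7 = 2746.04 + 137528.7 + 23761.01 = 164035.75
link = 155727.62/164035.75 = 0.949352
Link 2017→2018:
ΣP(2018)Q(2017) = 177.54×19 + 29441.21×6 + 4243.05×6 = 3373.26 + 176647.26 + 25458.3 = 205478.82
ΣP(2017)Q(2017) = 147.47×19 + 24808.68×6 + 4062.84×6 = 2801.93 + 148852.08 + 24377.04 = 176031.05
link = 205478.82/176031.05 = 1.167287
Chained index = 100 × 1.180003 × 0.949352 × 1.167287 = 130.7640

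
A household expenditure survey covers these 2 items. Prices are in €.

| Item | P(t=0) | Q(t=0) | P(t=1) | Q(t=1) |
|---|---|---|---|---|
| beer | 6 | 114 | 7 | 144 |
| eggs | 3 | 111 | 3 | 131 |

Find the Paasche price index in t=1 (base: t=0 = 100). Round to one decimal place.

Paasche price index uses current-period quantities as weights.
ΣP(t=1)·Q(t=1) = 7×144 + 3×131 = 1008 + 393 = 1401
ΣP(t=0)·Q(t=1) = 6×144 + 3×131 = 864 + 393 = 1257
Index = 1401 / 1257 × 100 = 111.4558

111.5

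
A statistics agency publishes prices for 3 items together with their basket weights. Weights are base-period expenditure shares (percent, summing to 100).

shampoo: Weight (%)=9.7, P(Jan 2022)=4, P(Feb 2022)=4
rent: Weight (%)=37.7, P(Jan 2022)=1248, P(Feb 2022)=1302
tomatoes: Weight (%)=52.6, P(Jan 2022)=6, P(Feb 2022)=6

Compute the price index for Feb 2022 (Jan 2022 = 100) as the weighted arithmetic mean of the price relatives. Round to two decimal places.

101.63

shampoo: 9.7 × (4/4) = 9.7 × 1.000000 = 9.7000
rent: 37.7 × (1302/1248) = 37.7 × 1.043269 = 39.3313
tomatoes: 52.6 × (6/6) = 52.6 × 1.000000 = 52.6000
Index = Σ wᵢ·(p₁ᵢ/p₀ᵢ) = 9.7000 + 39.3313 + 52.6000 = 101.6313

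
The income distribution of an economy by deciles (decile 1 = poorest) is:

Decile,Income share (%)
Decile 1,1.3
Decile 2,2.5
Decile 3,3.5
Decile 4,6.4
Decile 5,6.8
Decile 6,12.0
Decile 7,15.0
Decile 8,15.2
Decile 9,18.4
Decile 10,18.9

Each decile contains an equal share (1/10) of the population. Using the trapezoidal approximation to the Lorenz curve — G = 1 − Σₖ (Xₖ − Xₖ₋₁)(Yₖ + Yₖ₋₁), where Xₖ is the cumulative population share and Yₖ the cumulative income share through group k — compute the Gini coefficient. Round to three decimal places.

Cumulative income shares Yₖ: 0.0130, 0.0380, 0.0730, 0.1370, 0.2050, 0.3250, 0.4750, 0.6270, 0.8110, 1.0000
Σ (Xₖ−Xₖ₋₁)(Yₖ+Yₖ₋₁) = (1/10)(0.0130+0.0000) + (1/10)(0.0380+0.0130) + (1/10)(0.0730+0.0380) + (1/10)(0.1370+0.0730) + (1/10)(0.2050+0.1370) + (1/10)(0.3250+0.2050) + (1/10)(0.4750+0.3250) + (1/10)(0.6270+0.4750) + (1/10)(0.8110+0.6270) + (1/10)(1.0000+0.8110)
  = 0.0013 + 0.0051 + 0.0111 + 0.0210 + 0.0342 + 0.0530 + 0.0800 + 0.1102 + 0.1438 + 0.1811 = 0.6408
G = 1 − 0.6408 = 0.3592

0.359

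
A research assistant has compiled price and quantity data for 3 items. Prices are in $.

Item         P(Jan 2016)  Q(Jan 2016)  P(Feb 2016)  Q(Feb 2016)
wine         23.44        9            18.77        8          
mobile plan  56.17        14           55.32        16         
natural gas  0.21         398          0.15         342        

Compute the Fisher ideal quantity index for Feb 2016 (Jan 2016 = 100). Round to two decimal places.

107.73

Laspeyres component (base-period weights):
ΣP(Jan 2016)Q(Feb 2016) = 23.44×8 + 56.17×16 + 0.21×342 = 187.52 + 898.72 + 71.82 = 1158.06
ΣP(Jan 2016)Q(Jan 2016) = 23.44×9 + 56.17×14 + 0.21×398 = 210.96 + 786.38 + 83.58 = 1080.92
L = 1158.06 / 1080.92 × 100 = 107.1365
Paasche component (current-period weights):
ΣP(Feb 2016)Q(Feb 2016) = 18.77×8 + 55.32×16 + 0.15×342 = 150.16 + 885.12 + 51.3 = 1086.58
ΣP(Feb 2016)Q(Jan 2016) = 18.77×9 + 55.32×14 + 0.15×398 = 168.93 + 774.48 + 59.7 = 1003.11
P = 1086.58 / 1003.11 × 100 = 108.3211
Fisher = √(L × P) = √(107.1365 × 108.3211) = 107.7272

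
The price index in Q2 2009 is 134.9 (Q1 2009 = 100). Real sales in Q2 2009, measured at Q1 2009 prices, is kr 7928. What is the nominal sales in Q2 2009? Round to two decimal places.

10694.87

Nominal = Real × (Index/100) = 7928 × (134.9/100)
        = 7928 × 1.349 = 10694.8720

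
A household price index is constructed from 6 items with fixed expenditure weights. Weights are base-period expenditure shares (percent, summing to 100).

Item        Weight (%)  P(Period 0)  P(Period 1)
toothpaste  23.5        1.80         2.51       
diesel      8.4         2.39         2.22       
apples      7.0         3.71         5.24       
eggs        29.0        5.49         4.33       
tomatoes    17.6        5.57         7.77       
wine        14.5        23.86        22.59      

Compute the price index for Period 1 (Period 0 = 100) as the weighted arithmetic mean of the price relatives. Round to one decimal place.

111.6

toothpaste: 23.5 × (2.51/1.80) = 23.5 × 1.394444 = 32.7694
diesel: 8.4 × (2.22/2.39) = 8.4 × 0.928870 = 7.8025
apples: 7.0 × (5.24/3.71) = 7.0 × 1.412399 = 9.8868
eggs: 29.0 × (4.33/5.49) = 29.0 × 0.788707 = 22.8725
tomatoes: 17.6 × (7.77/5.57) = 17.6 × 1.394973 = 24.5515
wine: 14.5 × (22.59/23.86) = 14.5 × 0.946773 = 13.7282
Index = Σ wᵢ·(p₁ᵢ/p₀ᵢ) = 32.7694 + 7.8025 + 9.8868 + 22.8725 + 24.5515 + 13.7282 = 111.6110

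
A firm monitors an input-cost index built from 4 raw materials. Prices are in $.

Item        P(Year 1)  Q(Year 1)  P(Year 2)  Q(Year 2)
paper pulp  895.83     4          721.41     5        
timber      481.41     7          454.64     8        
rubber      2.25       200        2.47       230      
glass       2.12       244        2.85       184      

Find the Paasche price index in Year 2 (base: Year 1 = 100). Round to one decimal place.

90.2

Paasche price index uses current-period quantities as weights.
ΣP(Year 2)·Q(Year 2) = 721.41×5 + 454.64×8 + 2.47×230 + 2.85×184 = 3607.05 + 3637.12 + 568.1 + 524.4 = 8336.67
ΣP(Year 1)·Q(Year 2) = 895.83×5 + 481.41×8 + 2.25×230 + 2.12×184 = 4479.15 + 3851.28 + 517.5 + 390.08 = 9238.01
Index = 8336.67 / 9238.01 × 100 = 90.2431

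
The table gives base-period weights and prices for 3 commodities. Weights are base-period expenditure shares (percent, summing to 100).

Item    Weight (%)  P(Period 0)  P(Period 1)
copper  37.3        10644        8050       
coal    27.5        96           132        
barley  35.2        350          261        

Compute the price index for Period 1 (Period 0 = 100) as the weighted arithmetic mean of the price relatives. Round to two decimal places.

copper: 37.3 × (8050/10644) = 37.3 × 0.756295 = 28.2098
coal: 27.5 × (132/96) = 27.5 × 1.375000 = 37.8125
barley: 35.2 × (261/350) = 35.2 × 0.745714 = 26.2491
Index = Σ wᵢ·(p₁ᵢ/p₀ᵢ) = 28.2098 + 37.8125 + 26.2491 = 92.2714

92.27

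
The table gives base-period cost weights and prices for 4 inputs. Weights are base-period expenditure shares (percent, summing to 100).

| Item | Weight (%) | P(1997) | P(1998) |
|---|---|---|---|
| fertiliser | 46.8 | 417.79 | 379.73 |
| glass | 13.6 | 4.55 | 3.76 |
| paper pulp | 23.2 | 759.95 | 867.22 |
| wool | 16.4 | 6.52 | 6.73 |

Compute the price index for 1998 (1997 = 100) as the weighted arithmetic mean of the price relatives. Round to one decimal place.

fertiliser: 46.8 × (379.73/417.79) = 46.8 × 0.908902 = 42.5366
glass: 13.6 × (3.76/4.55) = 13.6 × 0.826374 = 11.2387
paper pulp: 23.2 × (867.22/759.95) = 23.2 × 1.141154 = 26.4748
wool: 16.4 × (6.73/6.52) = 16.4 × 1.032209 = 16.9282
Index = Σ wᵢ·(p₁ᵢ/p₀ᵢ) = 42.5366 + 11.2387 + 26.4748 + 16.9282 = 97.1783

97.2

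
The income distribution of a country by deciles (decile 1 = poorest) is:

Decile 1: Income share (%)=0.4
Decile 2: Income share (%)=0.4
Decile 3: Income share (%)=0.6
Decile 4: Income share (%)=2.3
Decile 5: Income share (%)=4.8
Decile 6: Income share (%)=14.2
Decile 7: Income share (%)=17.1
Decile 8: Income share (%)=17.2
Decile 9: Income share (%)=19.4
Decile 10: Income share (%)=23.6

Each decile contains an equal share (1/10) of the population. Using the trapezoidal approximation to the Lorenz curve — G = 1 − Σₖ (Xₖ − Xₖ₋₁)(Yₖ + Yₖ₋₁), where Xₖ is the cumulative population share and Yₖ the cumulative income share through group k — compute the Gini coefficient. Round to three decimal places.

0.479

Cumulative income shares Yₖ: 0.0040, 0.0080, 0.0140, 0.0370, 0.0850, 0.2270, 0.3980, 0.5700, 0.7640, 1.0000
Σ (Xₖ−Xₖ₋₁)(Yₖ+Yₖ₋₁) = (1/10)(0.0040+0.0000) + (1/10)(0.0080+0.0040) + (1/10)(0.0140+0.0080) + (1/10)(0.0370+0.0140) + (1/10)(0.0850+0.0370) + (1/10)(0.2270+0.0850) + (1/10)(0.3980+0.2270) + (1/10)(0.5700+0.3980) + (1/10)(0.7640+0.5700) + (1/10)(1.0000+0.7640)
  = 0.0004 + 0.0012 + 0.0022 + 0.0051 + 0.0122 + 0.0312 + 0.0625 + 0.0968 + 0.1334 + 0.1764 = 0.5214
G = 1 − 0.5214 = 0.4786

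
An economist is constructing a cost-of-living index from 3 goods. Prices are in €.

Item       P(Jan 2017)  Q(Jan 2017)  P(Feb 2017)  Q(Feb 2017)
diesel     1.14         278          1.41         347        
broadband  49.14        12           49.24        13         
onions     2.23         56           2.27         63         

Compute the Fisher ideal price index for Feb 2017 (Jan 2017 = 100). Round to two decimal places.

Laspeyres component (base-period weights):
ΣP(Feb 2017)Q(Jan 2017) = 1.41×278 + 49.24×12 + 2.27×56 = 391.98 + 590.88 + 127.12 = 1109.98
ΣP(Jan 2017)Q(Jan 2017) = 1.14×278 + 49.14×12 + 2.23×56 = 316.92 + 589.68 + 124.88 = 1031.48
L = 1109.98 / 1031.48 × 100 = 107.6104
Paasche component (current-period weights):
ΣP(Feb 2017)Q(Feb 2017) = 1.41×347 + 49.24×13 + 2.27×63 = 489.27 + 640.12 + 143.01 = 1272.4
ΣP(Jan 2017)Q(Feb 2017) = 1.14×347 + 49.14×13 + 2.23×63 = 395.58 + 638.82 + 140.49 = 1174.89
P = 1272.4 / 1174.89 × 100 = 108.2995
Fisher = √(L × P) = √(107.6104 × 108.2995) = 107.9544

107.95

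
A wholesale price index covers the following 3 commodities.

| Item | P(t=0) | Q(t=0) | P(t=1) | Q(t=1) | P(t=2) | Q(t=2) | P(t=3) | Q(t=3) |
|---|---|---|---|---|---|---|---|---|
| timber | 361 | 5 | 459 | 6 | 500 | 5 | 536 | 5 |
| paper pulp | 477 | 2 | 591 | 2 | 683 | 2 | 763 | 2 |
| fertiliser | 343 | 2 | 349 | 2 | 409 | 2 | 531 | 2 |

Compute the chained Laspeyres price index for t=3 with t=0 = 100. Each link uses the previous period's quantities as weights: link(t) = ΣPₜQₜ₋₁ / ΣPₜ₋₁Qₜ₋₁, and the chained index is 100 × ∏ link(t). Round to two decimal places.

Link t=0→t=1:
ΣP(t=1)Q(t=0) = 459×5 + 591×2 + 349×2 = 2295 + 1182 + 698 = 4175
ΣP(t=0)Q(t=0) = 361×5 + 477×2 + 343×2 = 1805 + 954 + 686 = 3445
link = 4175/3445 = 1.211901
Link t=1→t=2:
ΣP(t=2)Q(t=1) = 500×6 + 683×2 + 409×2 = 3000 + 1366 + 818 = 5184
ΣP(t=1)Q(t=1) = 459×6 + 591×2 + 349×2 = 2754 + 1182 + 698 = 4634
link = 5184/4634 = 1.118688
Link t=2→t=3:
ΣP(t=3)Q(t=2) = 536×5 + 763×2 + 531×2 = 2680 + 1526 + 1062 = 5268
ΣP(t=2)Q(t=2) = 500×5 + 683×2 + 409×2 = 2500 + 1366 + 818 = 4684
link = 5268/4684 = 1.124680
Chained index = 100 × 1.211901 × 1.118688 × 1.124680 = 152.4773

152.48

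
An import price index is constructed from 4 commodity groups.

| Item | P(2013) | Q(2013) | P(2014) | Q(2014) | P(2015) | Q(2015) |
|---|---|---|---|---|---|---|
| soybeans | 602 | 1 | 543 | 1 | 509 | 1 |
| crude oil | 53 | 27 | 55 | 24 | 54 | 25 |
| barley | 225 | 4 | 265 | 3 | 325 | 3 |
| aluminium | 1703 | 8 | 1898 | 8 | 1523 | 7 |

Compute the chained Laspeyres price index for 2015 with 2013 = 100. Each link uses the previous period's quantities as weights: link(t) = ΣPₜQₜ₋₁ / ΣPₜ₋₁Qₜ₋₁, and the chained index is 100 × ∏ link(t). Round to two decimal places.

92.56

Link 2013→2014:
ΣP(2014)Q(2013) = 543×1 + 55×27 + 265×4 + 1898×8 = 543 + 1485 + 1060 + 15184 = 18272
ΣP(2013)Q(2013) = 602×1 + 53×27 + 225×4 + 1703×8 = 602 + 1431 + 900 + 13624 = 16557
link = 18272/16557 = 1.103582
Link 2014→2015:
ΣP(2015)Q(2014) = 509×1 + 54×24 + 325×3 + 1523×8 = 509 + 1296 + 975 + 12184 = 14964
ΣP(2014)Q(2014) = 543×1 + 55×24 + 265×3 + 1898×8 = 543 + 1320 + 795 + 15184 = 17842
link = 14964/17842 = 0.838695
Chained index = 100 × 1.103582 × 0.838695 = 92.5569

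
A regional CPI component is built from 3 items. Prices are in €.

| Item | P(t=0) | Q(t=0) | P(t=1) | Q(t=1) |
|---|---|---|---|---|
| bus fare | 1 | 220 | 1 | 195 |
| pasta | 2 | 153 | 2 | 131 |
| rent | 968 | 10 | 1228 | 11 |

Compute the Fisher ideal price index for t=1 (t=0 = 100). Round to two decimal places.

125.61

Laspeyres component (base-period weights):
ΣP(t=1)Q(t=0) = 1×220 + 2×153 + 1228×10 = 220 + 306 + 12280 = 12806
ΣP(t=0)Q(t=0) = 1×220 + 2×153 + 968×10 = 220 + 306 + 9680 = 10206
L = 12806 / 10206 × 100 = 125.4752
Paasche component (current-period weights):
ΣP(t=1)Q(t=1) = 1×195 + 2×131 + 1228×11 = 195 + 262 + 13508 = 13965
ΣP(t=0)Q(t=1) = 1×195 + 2×131 + 968×11 = 195 + 262 + 10648 = 11105
P = 13965 / 11105 × 100 = 125.7542
Fisher = √(L × P) = √(125.4752 × 125.7542) = 125.6146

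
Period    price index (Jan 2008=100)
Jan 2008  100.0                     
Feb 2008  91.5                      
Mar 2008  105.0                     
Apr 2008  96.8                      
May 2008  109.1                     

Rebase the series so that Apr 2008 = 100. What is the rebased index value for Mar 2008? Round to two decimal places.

Rebased(Mar 2008) = 105.0 / 96.8 × 100 = 108.4711

108.47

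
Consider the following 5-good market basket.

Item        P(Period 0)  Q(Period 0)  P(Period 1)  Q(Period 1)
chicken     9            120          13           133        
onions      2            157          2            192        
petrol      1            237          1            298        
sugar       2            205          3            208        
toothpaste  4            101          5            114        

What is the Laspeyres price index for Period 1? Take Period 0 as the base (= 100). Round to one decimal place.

132.1

Laspeyres price index uses base-period quantities as weights.
ΣP(Period 1)·Q(Period 0) = 13×120 + 2×157 + 1×237 + 3×205 + 5×101 = 1560 + 314 + 237 + 615 + 505 = 3231
ΣP(Period 0)·Q(Period 0) = 9×120 + 2×157 + 1×237 + 2×205 + 4×101 = 1080 + 314 + 237 + 410 + 404 = 2445
Index = 3231 / 2445 × 100 = 132.1472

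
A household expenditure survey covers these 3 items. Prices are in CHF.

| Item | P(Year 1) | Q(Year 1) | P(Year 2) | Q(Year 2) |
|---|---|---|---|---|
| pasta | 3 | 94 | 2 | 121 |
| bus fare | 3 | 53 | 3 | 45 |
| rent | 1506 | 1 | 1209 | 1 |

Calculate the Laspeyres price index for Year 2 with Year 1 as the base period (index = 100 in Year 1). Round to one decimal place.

Laspeyres price index uses base-period quantities as weights.
ΣP(Year 2)·Q(Year 1) = 2×94 + 3×53 + 1209×1 = 188 + 159 + 1209 = 1556
ΣP(Year 1)·Q(Year 1) = 3×94 + 3×53 + 1506×1 = 282 + 159 + 1506 = 1947
Index = 1556 / 1947 × 100 = 79.9178

79.9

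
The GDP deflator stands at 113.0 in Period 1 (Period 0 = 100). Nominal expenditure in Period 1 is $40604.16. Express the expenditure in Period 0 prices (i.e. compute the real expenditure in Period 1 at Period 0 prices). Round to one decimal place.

Real = Nominal ÷ (Index/100) = 40604.16 ÷ (113.0/100)
     = 40604.16 ÷ 1.130 = 35932.8850

35932.9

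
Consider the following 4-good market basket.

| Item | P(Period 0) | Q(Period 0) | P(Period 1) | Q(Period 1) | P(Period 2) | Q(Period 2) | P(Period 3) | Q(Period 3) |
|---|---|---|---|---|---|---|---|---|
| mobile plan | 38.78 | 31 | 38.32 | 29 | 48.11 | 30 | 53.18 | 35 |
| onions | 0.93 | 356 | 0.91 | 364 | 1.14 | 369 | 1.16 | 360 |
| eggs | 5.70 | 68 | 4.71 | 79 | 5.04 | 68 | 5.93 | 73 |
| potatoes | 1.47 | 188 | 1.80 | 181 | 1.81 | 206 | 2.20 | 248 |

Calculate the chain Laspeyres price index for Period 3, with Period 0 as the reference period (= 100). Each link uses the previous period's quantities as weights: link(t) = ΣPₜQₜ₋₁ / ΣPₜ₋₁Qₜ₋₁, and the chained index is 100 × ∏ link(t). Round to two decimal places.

Link Period 0→Period 1:
ΣP(Period 1)Q(Period 0) = 38.32×31 + 0.91×356 + 4.71×68 + 1.80×188 = 1187.92 + 323.96 + 320.28 + 338.4 = 2170.56
ΣP(Period 0)Q(Period 0) = 38.78×31 + 0.93×356 + 5.70×68 + 1.47×188 = 1202.18 + 331.08 + 387.6 + 276.36 = 2197.22
link = 2170.56/2197.22 = 0.987866
Link Period 1→Period 2:
ΣP(Period 2)Q(Period 1) = 48.11×29 + 1.14×364 + 5.04×79 + 1.81×181 = 1395.19 + 414.96 + 398.16 + 327.61 = 2535.92
ΣP(Period 1)Q(Period 1) = 38.32×29 + 0.91×364 + 4.71×79 + 1.80×181 = 1111.28 + 331.24 + 372.09 + 325.8 = 2140.41
link = 2535.92/2140.41 = 1.184782
Link Period 2→Period 3:
ΣP(Period 3)Q(Period 2) = 53.18×30 + 1.16×369 + 5.93×68 + 2.20×206 = 1595.4 + 428.04 + 403.24 + 453.2 = 2879.88
ΣP(Period 2)Q(Period 2) = 48.11×30 + 1.14×369 + 5.04×68 + 1.81×206 = 1443.3 + 420.66 + 342.72 + 372.86 = 2579.54
link = 2879.88/2579.54 = 1.116432
Chained index = 100 × 0.987866 × 1.184782 × 1.116432 = 130.6679

130.67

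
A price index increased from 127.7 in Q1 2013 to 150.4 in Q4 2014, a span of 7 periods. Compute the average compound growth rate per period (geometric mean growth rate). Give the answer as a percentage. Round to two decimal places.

2.36%

Growth factor = (150.4/127.7)^(1/7) = (1.177760)^(1/7) = 1.023649
Growth rate = 1.023649 − 1 = 0.023649 = 2.3649%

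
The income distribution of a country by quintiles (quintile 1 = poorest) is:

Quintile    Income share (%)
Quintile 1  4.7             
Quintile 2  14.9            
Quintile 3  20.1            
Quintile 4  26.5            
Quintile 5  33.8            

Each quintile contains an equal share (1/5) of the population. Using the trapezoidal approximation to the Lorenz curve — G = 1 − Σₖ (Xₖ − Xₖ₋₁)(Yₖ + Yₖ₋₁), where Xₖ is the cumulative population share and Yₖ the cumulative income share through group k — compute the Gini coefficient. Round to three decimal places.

0.279

Cumulative income shares Yₖ: 0.0470, 0.1960, 0.3970, 0.6620, 1.0000
Σ (Xₖ−Xₖ₋₁)(Yₖ+Yₖ₋₁) = (1/5)(0.0470+0.0000) + (1/5)(0.1960+0.0470) + (1/5)(0.3970+0.1960) + (1/5)(0.6620+0.3970) + (1/5)(1.0000+0.6620)
  = 0.0094 + 0.0486 + 0.1186 + 0.2118 + 0.3324 = 0.7208
G = 1 − 0.7208 = 0.2792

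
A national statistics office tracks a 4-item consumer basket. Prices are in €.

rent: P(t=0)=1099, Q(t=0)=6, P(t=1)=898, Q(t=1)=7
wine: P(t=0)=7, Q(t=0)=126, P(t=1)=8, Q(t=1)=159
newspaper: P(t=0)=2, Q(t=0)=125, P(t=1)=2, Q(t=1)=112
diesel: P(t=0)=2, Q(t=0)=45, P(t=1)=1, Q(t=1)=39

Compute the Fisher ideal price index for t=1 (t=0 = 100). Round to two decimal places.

85.74

Laspeyres component (base-period weights):
ΣP(t=1)Q(t=0) = 898×6 + 8×126 + 2×125 + 1×45 = 5388 + 1008 + 250 + 45 = 6691
ΣP(t=0)Q(t=0) = 1099×6 + 7×126 + 2×125 + 2×45 = 6594 + 882 + 250 + 90 = 7816
L = 6691 / 7816 × 100 = 85.6064
Paasche component (current-period weights):
ΣP(t=1)Q(t=1) = 898×7 + 8×159 + 2×112 + 1×39 = 6286 + 1272 + 224 + 39 = 7821
ΣP(t=0)Q(t=1) = 1099×7 + 7×159 + 2×112 + 2×39 = 7693 + 1113 + 224 + 78 = 9108
P = 7821 / 9108 × 100 = 85.8696
Fisher = √(L × P) = √(85.6064 × 85.8696) = 85.7379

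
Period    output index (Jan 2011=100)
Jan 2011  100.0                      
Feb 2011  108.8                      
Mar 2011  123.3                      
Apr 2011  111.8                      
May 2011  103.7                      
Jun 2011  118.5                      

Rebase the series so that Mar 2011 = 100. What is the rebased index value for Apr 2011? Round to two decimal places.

90.67

Rebased(Apr 2011) = 111.8 / 123.3 × 100 = 90.6732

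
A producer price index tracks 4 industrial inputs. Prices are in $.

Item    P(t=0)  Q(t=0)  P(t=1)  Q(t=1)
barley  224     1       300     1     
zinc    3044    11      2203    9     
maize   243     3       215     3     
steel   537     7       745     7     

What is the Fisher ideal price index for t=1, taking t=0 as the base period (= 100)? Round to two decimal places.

80.25

Laspeyres component (base-period weights):
ΣP(t=1)Q(t=0) = 300×1 + 2203×11 + 215×3 + 745×7 = 300 + 24233 + 645 + 5215 = 30393
ΣP(t=0)Q(t=0) = 224×1 + 3044×11 + 243×3 + 537×7 = 224 + 33484 + 729 + 3759 = 38196
L = 30393 / 38196 × 100 = 79.5712
Paasche component (current-period weights):
ΣP(t=1)Q(t=1) = 300×1 + 2203×9 + 215×3 + 745×7 = 300 + 19827 + 645 + 5215 = 25987
ΣP(t=0)Q(t=1) = 224×1 + 3044×9 + 243×3 + 537×7 = 224 + 27396 + 729 + 3759 = 32108
P = 25987 / 32108 × 100 = 80.9362
Fisher = √(L × P) = √(79.5712 × 80.9362) = 80.2508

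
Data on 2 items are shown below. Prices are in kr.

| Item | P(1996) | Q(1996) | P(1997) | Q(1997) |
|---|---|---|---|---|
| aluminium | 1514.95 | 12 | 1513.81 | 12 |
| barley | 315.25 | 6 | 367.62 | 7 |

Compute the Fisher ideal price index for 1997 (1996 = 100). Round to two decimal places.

101.61

Laspeyres component (base-period weights):
ΣP(1997)Q(1996) = 1513.81×12 + 367.62×6 = 18165.72 + 2205.72 = 20371.44
ΣP(1996)Q(1996) = 1514.95×12 + 315.25×6 = 18179.4 + 1891.5 = 20070.9
L = 20371.44 / 20070.9 × 100 = 101.4974
Paasche component (current-period weights):
ΣP(1997)Q(1997) = 1513.81×12 + 367.62×7 = 18165.72 + 2573.34 = 20739.06
ΣP(1996)Q(1997) = 1514.95×12 + 315.25×7 = 18179.4 + 2206.75 = 20386.15
P = 20739.06 / 20386.15 × 100 = 101.7311
Fisher = √(L × P) = √(101.4974 × 101.7311) = 101.6142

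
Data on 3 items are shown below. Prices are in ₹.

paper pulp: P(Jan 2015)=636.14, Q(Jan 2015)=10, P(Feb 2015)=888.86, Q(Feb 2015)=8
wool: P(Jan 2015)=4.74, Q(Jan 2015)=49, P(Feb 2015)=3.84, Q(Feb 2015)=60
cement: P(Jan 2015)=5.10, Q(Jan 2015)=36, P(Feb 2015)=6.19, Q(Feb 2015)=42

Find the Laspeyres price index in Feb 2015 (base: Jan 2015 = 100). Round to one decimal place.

Laspeyres price index uses base-period quantities as weights.
ΣP(Feb 2015)·Q(Jan 2015) = 888.86×10 + 3.84×49 + 6.19×36 = 8888.6 + 188.16 + 222.84 = 9299.6
ΣP(Jan 2015)·Q(Jan 2015) = 636.14×10 + 4.74×49 + 5.10×36 = 6361.4 + 232.26 + 183.6 = 6777.26
Index = 9299.6 / 6777.26 × 100 = 137.2177

137.2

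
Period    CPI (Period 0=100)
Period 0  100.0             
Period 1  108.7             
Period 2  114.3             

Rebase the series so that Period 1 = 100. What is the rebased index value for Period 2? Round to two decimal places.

Rebased(Period 2) = 114.3 / 108.7 × 100 = 105.1518

105.15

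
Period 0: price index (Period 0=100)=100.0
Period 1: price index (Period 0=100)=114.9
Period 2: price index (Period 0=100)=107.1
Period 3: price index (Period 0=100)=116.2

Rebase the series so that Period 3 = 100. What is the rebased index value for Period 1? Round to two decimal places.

98.88

Rebased(Period 1) = 114.9 / 116.2 × 100 = 98.8812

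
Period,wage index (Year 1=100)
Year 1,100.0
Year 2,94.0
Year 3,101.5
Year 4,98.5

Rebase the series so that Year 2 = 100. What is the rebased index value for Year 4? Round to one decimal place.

104.8

Rebased(Year 4) = 98.5 / 94.0 × 100 = 104.7872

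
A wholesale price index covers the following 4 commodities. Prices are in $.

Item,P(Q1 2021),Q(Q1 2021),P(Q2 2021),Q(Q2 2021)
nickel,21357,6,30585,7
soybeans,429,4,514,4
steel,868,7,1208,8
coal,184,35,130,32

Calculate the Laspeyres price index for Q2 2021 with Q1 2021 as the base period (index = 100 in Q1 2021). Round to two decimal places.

139.47

Laspeyres price index uses base-period quantities as weights.
ΣP(Q2 2021)·Q(Q1 2021) = 30585×6 + 514×4 + 1208×7 + 130×35 = 183510 + 2056 + 8456 + 4550 = 198572
ΣP(Q1 2021)·Q(Q1 2021) = 21357×6 + 429×4 + 868×7 + 184×35 = 128142 + 1716 + 6076 + 6440 = 142374
Index = 198572 / 142374 × 100 = 139.4721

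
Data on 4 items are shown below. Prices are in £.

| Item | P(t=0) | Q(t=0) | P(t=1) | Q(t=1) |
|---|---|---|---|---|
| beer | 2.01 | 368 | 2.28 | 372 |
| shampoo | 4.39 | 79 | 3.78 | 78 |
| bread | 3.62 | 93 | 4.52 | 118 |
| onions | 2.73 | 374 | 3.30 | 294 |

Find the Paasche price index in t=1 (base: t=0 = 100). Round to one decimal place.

114.1

Paasche price index uses current-period quantities as weights.
ΣP(t=1)·Q(t=1) = 2.28×372 + 3.78×78 + 4.52×118 + 3.30×294 = 848.16 + 294.84 + 533.36 + 970.2 = 2646.56
ΣP(t=0)·Q(t=1) = 2.01×372 + 4.39×78 + 3.62×118 + 2.73×294 = 747.72 + 342.42 + 427.16 + 802.62 = 2319.92
Index = 2646.56 / 2319.92 × 100 = 114.0798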